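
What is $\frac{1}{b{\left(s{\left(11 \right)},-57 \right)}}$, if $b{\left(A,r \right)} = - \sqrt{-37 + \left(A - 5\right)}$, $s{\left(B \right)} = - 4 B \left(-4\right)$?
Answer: $- \frac{\sqrt{134}}{134} \approx -0.086387$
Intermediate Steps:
$s{\left(B \right)} = 16 B$
$b{\left(A,r \right)} = - \sqrt{-42 + A}$ ($b{\left(A,r \right)} = - \sqrt{-37 + \left(-5 + A\right)} = - \sqrt{-42 + A}$)
$\frac{1}{b{\left(s{\left(11 \right)},-57 \right)}} = \frac{1}{\left(-1\right) \sqrt{-42 + 16 \cdot 11}} = \frac{1}{\left(-1\right) \sqrt{-42 + 176}} = \frac{1}{\left(-1\right) \sqrt{134}} = - \frac{\sqrt{134}}{134}$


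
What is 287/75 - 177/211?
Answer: 47282/15825 ≈ 2.9878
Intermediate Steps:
287/75 - 177/211 = 47282/15825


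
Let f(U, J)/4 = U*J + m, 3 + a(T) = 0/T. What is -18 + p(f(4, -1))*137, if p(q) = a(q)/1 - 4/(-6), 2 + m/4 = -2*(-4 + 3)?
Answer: -1013/3 ≈ -337.67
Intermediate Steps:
m = 0 (m = -8 + 4*(-2*(-4 + 3)) = -8 + 4*(-2*(-1)) = -8 + 4*2 = -8 + 8 = 0)
a(T) = -3 (a(T) = -3 + 0/T = -3 + 0 = -3)
f(U, J) = 4*J*U (f(U, J) = 4*(U*J + 0) = 4*(J*U + 0) = 4*(J*U) = 4*J*U)
p(q) = -7/3 (p(q) = -3/1 - 4/(-6) = -3*1 - 4*(-⅙) = -3 + ⅔ = -7/3)
-18 + p(f(4, -1))*137 = -18 - 7/3*137 = -18 - 959/3 = -1013/3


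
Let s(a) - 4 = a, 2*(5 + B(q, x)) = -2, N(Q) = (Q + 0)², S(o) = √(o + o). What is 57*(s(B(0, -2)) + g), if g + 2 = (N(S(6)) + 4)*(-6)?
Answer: -5700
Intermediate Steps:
S(o) = √2*√o (S(o) = √(2*o) = √2*√o)
N(Q) = Q²
B(q, x) = -6 (B(q, x) = -5 + (½)*(-2) = -5 - 1 = -6)
s(a) = 4 + a
g = -98 (g = -2 + ((√2*√6)² + 4)*(-6) = -2 + ((2*√3)² + 4)*(-6) = -2 + (12 + 4)*(-6) = -2 + 16*(-6) = -2 - 96 = -98)
57*(s(B(0, -2)) + g) = 57*((4 - 6) - 98) = 57*(-2 - 98) = 57*(-100) = -5700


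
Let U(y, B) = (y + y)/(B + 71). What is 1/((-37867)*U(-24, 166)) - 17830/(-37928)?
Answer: 1350711759/2872439152 ≈ 0.47023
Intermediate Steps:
U(y, B) = 2*y/(71 + B) (U(y, B) = (2*y)/(71 + B) = 2*y/(71 + B))
1/((-37867)*U(-24, 166)) - 17830/(-37928) = 1/((-37867)*((2*(-24)/(71 + 166)))) - 17830/(-37928) = -1/(37867*(2*(-24)/237)) - 17830*(-1/37928) = -1/(37867*(2*(-24)*(1/237))) + 8915/18964 = -1/(37867*(-16/79)) + 8915/18964 = -1/37867*(-79/16) + 8915/18964 = 79/605872 + 8915/18964 = 1350711759/2872439152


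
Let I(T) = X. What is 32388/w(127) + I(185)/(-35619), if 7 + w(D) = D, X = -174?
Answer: 32045807/118730 ≈ 269.90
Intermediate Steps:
I(T) = -174
w(D) = -7 + D
32388/w(127) + I(185)/(-35619) = 32388/(-7 + 127) - 174/(-35619) = 32388/120 - 174*(-1/35619) = 32388*(1/120) + 58/11873 = 2699/10 + 58/11873 = 32045807/118730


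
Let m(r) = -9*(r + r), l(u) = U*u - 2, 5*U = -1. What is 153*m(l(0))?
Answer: 5508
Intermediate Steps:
U = -1/5 (U = (1/5)*(-1) = -1/5 ≈ -0.20000)
l(u) = -2 - u/5 (l(u) = -u/5 - 2 = -2 - u/5)
m(r) = -18*r
153*m(l(0)) = 153*(-18*(-2 - 1/5*0)) = 153*(-18*(-2 + 0)) = 153*(-18*(-2)) = 153*36 = 5508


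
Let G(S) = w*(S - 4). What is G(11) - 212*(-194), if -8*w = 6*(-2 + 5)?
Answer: 164449/4 ≈ 41112.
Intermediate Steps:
w = -9/4 (w = -3*(-2 + 5)/4 = -3*3/4 = -⅛*18 = -9/4 ≈ -2.2500)
G(S) = 9 - 9*S/4 (G(S) = -9*(S - 4)/4 = -9*(-4 + S)/4 = 9 - 9*S/4)
G(11) - 212*(-194) = (9 - 9/4*11) - 212*(-194) = (9 - 99/4) + 41128 = -63/4 + 41128 = 164449/4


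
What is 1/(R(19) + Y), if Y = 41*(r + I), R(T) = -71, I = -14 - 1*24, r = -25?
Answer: -1/2654 ≈ -0.00037679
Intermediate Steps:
I = -38 (I = -14 - 24 = -38)
Y = -2583 (Y = 41*(-25 - 38) = 41*(-63) = -2583)
1/(R(19) + Y) = 1/(-71 - 2583) = 1/(-2654) = -1/2654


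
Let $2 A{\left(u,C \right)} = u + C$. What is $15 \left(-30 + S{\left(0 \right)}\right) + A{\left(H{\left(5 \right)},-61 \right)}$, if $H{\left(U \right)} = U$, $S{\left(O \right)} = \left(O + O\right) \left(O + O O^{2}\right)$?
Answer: $-478$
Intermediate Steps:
$S{\left(O \right)} = 2 O \left(O + O^{3}\right)$
$A{\left(u,C \right)} = \frac{C}{2} + \frac{u}{2}$ ($A{\left(u,C \right)} = \frac{u + C}{2} = \frac{C + u}{2} = \frac{C}{2} + \frac{u}{2}$)
$15 \left(-30 + S{\left(0 \right)}\right) + A{\left(H{\left(5 \right)},-61 \right)} = 15 \left(-30 + 2 \cdot 0^{2} \left(1 + 0^{2}\right)\right) + \left(\frac{1}{2} \left(-61\right) + \frac{1}{2} \cdot 5\right) = 15 \left(-30 + 2 \cdot 0 \left(1 + 0\right)\right) + \left(- \frac{61}{2} + \frac{5}{2}\right) = 15 \left(-30 + 2 \cdot 0 \cdot 1\right) - 28 = 15 \left(-30 + 0\right) - 28 = 15 \left(-30\right) - 28 = -450 - 28 = -478$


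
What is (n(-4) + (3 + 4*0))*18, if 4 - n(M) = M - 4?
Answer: 270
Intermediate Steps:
n(M) = 8 - M (n(M) = 4 - (M - 4) = 4 - (-4 + M) = 4 + (4 - M) = 8 - M)
(n(-4) + (3 + 4*0))*18 = ((8 - 1*(-4)) + (3 + 4*0))*18 = ((8 + 4) + (3 + 0))*18 = (12 + 3)*18 = 15*18 = 270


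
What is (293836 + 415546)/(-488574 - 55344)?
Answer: -354691/271959 ≈ -1.3042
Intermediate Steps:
(293836 + 415546)/(-488574 - 55344) = 709382/(-543918) = 709382*(-1/543918) = -354691/271959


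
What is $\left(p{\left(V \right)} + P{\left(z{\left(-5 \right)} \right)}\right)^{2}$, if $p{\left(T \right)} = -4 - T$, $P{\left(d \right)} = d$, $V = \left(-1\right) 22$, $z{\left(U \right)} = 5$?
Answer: $529$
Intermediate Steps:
$V = -22$
$\left(p{\left(V \right)} + P{\left(z{\left(-5 \right)} \right)}\right)^{2} = \left(\left(-4 - -22\right) + 5\right)^{2} = \left(\left(-4 + 22\right) + 5\right)^{2} = \left(18 + 5\right)^{2} = 23^{2} = 529$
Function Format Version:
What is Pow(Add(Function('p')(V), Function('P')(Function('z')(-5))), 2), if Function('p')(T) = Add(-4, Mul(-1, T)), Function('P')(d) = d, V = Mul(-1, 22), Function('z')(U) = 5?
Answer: 529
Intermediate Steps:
V = -22
Pow(Add(Function('p')(V), Function('P')(Function('z')(-5))), 2) = Pow(Add(Add(-4, Mul(-1, -22)), 5), 2) = Pow(Add(Add(-4, 22), 5), 2) = Pow(Add(18, 5), 2) = Pow(23, 2) = 529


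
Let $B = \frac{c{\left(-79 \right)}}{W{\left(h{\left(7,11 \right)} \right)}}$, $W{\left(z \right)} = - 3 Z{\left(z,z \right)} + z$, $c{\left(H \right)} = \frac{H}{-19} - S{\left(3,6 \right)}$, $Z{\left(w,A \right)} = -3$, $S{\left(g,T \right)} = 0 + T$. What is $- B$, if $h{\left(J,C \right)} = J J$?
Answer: $\frac{35}{1102} \approx 0.03176$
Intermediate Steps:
$S{\left(g,T \right)} = T$
$h{\left(J,C \right)} = J^{2}$
$c{\left(H \right)} = -6 - \frac{H}{19}$ ($c{\left(H \right)} = \frac{H}{-19} - 6 = H \left(- \frac{1}{19}\right) - 6 = - \frac{H}{19} - 6 = -6 - \frac{H}{19}$)
$W{\left(z \right)} = 9 + z$ ($W{\left(z \right)} = \left(-3\right) \left(-3\right) + z = 9 + z$)
$B = - \frac{35}{1102}$ ($B = \frac{-6 - - \frac{79}{19}}{9 + 7^{2}} = \frac{-6 + \frac{79}{19}}{9 + 49} = - \frac{35}{19 \cdot 58} = \left(- \frac{35}{19}\right) \frac{1}{58} = - \frac{35}{1102} \approx -0.03176$)
$- B = \left(-1\right) \left(- \frac{35}{1102}\right) = \frac{35}{1102}$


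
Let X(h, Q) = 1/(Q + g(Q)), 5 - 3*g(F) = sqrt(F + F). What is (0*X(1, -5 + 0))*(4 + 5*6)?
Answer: 0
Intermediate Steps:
g(F) = 5/3 - sqrt(2)*sqrt(F)/3 (g(F) = 5/3 - sqrt(F + F)/3 = 5/3 - sqrt(2)*sqrt(F)/3)
X(h, Q) = 1/(5/3 + Q - sqrt(2)*sqrt(Q)/3) (X(h, Q) = 1/(Q + (5/3 - sqrt(2)*sqrt(Q)/3)) = 1/(5/3 + Q - sqrt(2)*sqrt(Q)/3))
(0*X(1, -5 + 0))*(4 + 5*6) = (0*(3/(5 + 3*(-5 + 0) - sqrt(2)*sqrt(-5 + 0))))*(4 + 5*6) = (0*(3/(5 + 3*(-5) - sqrt(2)*sqrt(-5))))*(4 + 30) = (0*(3/(5 - 15 - sqrt(2)*I*sqrt(5))))*34 = (0*(3/(5 - 15 - I*sqrt(10))))*34 = (0*(3/(-10 - I*sqrt(10))))*34 = 0*34 = 0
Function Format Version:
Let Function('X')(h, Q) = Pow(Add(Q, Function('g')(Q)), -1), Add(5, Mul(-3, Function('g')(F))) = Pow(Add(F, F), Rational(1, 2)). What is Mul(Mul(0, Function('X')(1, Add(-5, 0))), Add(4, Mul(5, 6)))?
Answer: 0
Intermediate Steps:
Function('g')(F) = Add(Rational(5, 3), Mul(Rational(-1, 3), Pow(2, Rational(1, 2)), Pow(F, Rational(1, 2)))) (Function('g')(F) = Add(Rational(5, 3), Mul(Rational(-1, 3), Pow(Add(F, F), Rational(1, 2)))) = Add(Rational(5, 3), Mul(Rational(-1, 3), Pow(Mul(2, F), Rational(1, 2)))) = Add(Rational(5, 3), Mul(Rational(-1, 3), Mul(Pow(2, Rational(1, 2)), Pow(F, Rational(1, 2))))) = Add(Rational(5, 3), Mul(Rational(-1, 3), Pow(2, Rational(1, 2)), Pow(F, Rational(1, 2)))))
Function('X')(h, Q) = Pow(Add(Rational(5, 3), Q, Mul(Rational(-1, 3), Pow(2, Rational(1, 2)), Pow(Q, Rational(1, 2)))), -1) (Function('X')(h, Q) = Pow(Add(Q, Add(Rational(5, 3), Mul(Rational(-1, 3), Pow(2, Rational(1, 2)), Pow(Q, Rational(1, 2))))), -1) = Pow(Add(Rational(5, 3), Q, Mul(Rational(-1, 3), Pow(2, Rational(1, 2)), Pow(Q, Rational(1, 2)))), -1))
Mul(Mul(0, Function('X')(1, Add(-5, 0))), Add(4, Mul(5, 6))) = Mul(Mul(0, Mul(3, Pow(Add(5, Mul(3, Add(-5, 0)), Mul(-1, Pow(2, Rational(1, 2)), Pow(Add(-5, 0), Rational(1, 2)))), -1))), Add(4, Mul(5, 6))) = Mul(Mul(0, Mul(3, Pow(Add(5, Mul(3, -5), Mul(-1, Pow(2, Rational(1, 2)), Pow(-5, Rational(1, 2)))), -1))), Add(4, 30)) = Mul(Mul(0, Mul(3, Pow(Add(5, -15, Mul(-1, Pow(2, Rational(1, 2)), Mul(I, Pow(5, Rational(1, 2))))), -1))), 34) = Mul(Mul(0, Mul(3, Pow(Add(5, -15, Mul(-1, I, Pow(10, Rational(1, 2)))), -1))), 34) = Mul(Mul(0, Mul(3, Pow(Add(-10, Mul(-1, I, Pow(10, Rational(1, 2)))), -1))), 34) = Mul(0, 34) = 0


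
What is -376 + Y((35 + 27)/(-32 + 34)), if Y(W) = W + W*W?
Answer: 616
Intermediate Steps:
Y(W) = W + W**2
-376 + Y((35 + 27)/(-32 + 34)) = -376 + ((35 + 27)/(-32 + 34))*(1 + (35 + 27)/(-32 + 34)) = -376 + (62/2)*(1 + 62/2) = -376 + (62*(1/2))*(1 + 62*(1/2)) = -376 + 31*(1 + 31) = -376 + 31*32 = -376 + 992 = 616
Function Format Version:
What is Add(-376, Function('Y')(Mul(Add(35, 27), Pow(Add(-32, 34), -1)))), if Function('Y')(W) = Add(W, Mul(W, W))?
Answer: 616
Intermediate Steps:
Function('Y')(W) = Add(W, Pow(W, 2))
Add(-376, Function('Y')(Mul(Add(35, 27), Pow(Add(-32, 34), -1)))) = Add(-376, Mul(Mul(Add(35, 27), Pow(Add(-32, 34), -1)), Add(1, Mul(Add(35, 27), Pow(Add(-32, 34), -1))))) = Add(-376, Mul(Mul(62, Pow(2, -1)), Add(1, Mul(62, Pow(2, -1))))) = Add(-376, Mul(Mul(62, Rational(1, 2)), Add(1, Mul(62, Rational(1, 2))))) = Add(-376, Mul(31, Add(1, 31))) = Add(-376, Mul(31, 32)) = Add(-376, 992) = 616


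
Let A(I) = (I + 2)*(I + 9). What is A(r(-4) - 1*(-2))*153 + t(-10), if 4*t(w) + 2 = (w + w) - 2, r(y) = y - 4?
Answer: -1842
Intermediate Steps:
r(y) = -4 + y
A(I) = (2 + I)*(9 + I)
t(w) = -1 + w/2 (t(w) = -1/2 + ((w + w) - 2)/4 = -1/2 + (2*w - 2)/4 = -1/2 + (-2 + 2*w)/4 = -1/2 + (-1/2 + w/2) = -1 + w/2)
A(r(-4) - 1*(-2))*153 + t(-10) = (18 + ((-4 - 4) - 1*(-2))**2 + 11*((-4 - 4) - 1*(-2)))*153 + (-1 + (1/2)*(-10)) = (18 + (-8 + 2)**2 + 11*(-8 + 2))*153 + (-1 - 5) = (18 + (-6)**2 + 11*(-6))*153 - 6 = (18 + 36 - 66)*153 - 6 = -12*153 - 6 = -1836 - 6 = -1842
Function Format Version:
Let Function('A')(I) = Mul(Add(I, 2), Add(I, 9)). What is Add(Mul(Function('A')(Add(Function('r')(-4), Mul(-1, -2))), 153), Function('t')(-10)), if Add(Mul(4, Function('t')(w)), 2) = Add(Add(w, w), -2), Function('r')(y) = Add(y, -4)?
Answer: -1842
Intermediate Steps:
Function('r')(y) = Add(-4, y)
Function('A')(I) = Mul(Add(2, I), Add(9, I))
Function('t')(w) = Add(-1, Mul(Rational(1, 2), w)) (Function('t')(w) = Add(Rational(-1, 2), Mul(Rational(1, 4), Add(Add(w, w), -2))) = Add(Rational(-1, 2), Mul(Rational(1, 4), Add(Mul(2, w), -2))) = Add(Rational(-1, 2), Mul(Rational(1, 4), Add(-2, Mul(2, w)))) = Add(Rational(-1, 2), Add(Rational(-1, 2), Mul(Rational(1, 2), w))) = Add(-1, Mul(Rational(1, 2), w)))
Add(Mul(Function('A')(Add(Function('r')(-4), Mul(-1, -2))), 153), Function('t')(-10)) = Add(Mul(Add(18, Pow(Add(Add(-4, -4), Mul(-1, -2)), 2), Mul(11, Add(Add(-4, -4), Mul(-1, -2)))), 153), Add(-1, Mul(Rational(1, 2), -10))) = Add(Mul(Add(18, Pow(Add(-8, 2), 2), Mul(11, Add(-8, 2))), 153), Add(-1, -5)) = Add(Mul(Add(18, Pow(-6, 2), Mul(11, -6)), 153), -6) = Add(Mul(Add(18, 36, -66), 153), -6) = Add(Mul(-12, 153), -6) = Add(-1836, -6) = -1842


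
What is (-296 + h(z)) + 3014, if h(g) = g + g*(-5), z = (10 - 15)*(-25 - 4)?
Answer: 2138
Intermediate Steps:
z = 145 (z = -5*(-29) = 145)
h(g) = -4*g (h(g) = g - 5*g = -4*g)
(-296 + h(z)) + 3014 = (-296 - 4*145) + 3014 = (-296 - 580) + 3014 = -876 + 3014 = 2138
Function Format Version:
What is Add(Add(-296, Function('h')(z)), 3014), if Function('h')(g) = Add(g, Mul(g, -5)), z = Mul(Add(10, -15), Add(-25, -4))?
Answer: 2138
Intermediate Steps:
z = 145 (z = Mul(-5, -29) = 145)
Function('h')(g) = Mul(-4, g) (Function('h')(g) = Add(g, Mul(-5, g)) = Mul(-4, g))
Add(Add(-296, Function('h')(z)), 3014) = Add(Add(-296, Mul(-4, 145)), 3014) = Add(Add(-296, -580), 3014) = Add(-876, 3014) = 2138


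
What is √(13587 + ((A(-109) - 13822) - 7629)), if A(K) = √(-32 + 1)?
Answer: √(-7864 + I*√31) ≈ 0.0314 + 88.679*I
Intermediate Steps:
A(K) = I*√31 (A(K) = √(-31) = I*√31)
√(13587 + ((A(-109) - 13822) - 7629)) = √(13587 + ((I*√31 - 13822) - 7629)) = √(13587 + ((-13822 + I*√31) - 7629)) = √(13587 + (-21451 + I*√31)) = √(-7864 + I*√31)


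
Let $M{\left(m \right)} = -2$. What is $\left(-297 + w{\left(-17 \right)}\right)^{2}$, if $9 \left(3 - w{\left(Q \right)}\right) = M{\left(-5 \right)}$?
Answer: $\frac{6990736}{81} \approx 86305.0$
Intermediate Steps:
$w{\left(Q \right)} = \frac{29}{9}$ ($w{\left(Q \right)} = 3 - - \frac{2}{9} = 3 + \frac{2}{9} = \frac{29}{9}$)
$\left(-297 + w{\left(-17 \right)}\right)^{2} = \left(-297 + \frac{29}{9}\right)^{2} = \left(- \frac{2644}{9}\right)^{2} = \frac{6990736}{81}$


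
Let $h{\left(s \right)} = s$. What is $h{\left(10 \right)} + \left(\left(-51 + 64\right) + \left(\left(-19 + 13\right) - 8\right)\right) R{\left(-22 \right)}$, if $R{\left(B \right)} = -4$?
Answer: $14$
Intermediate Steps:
$h{\left(10 \right)} + \left(\left(-51 + 64\right) + \left(\left(-19 + 13\right) - 8\right)\right) R{\left(-22 \right)} = 10 + \left(\left(-51 + 64\right) + \left(\left(-19 + 13\right) - 8\right)\right) \left(-4\right) = 10 + \left(13 - 14\right) \left(-4\right) = 10 - -4 = 10 + 4 = 14$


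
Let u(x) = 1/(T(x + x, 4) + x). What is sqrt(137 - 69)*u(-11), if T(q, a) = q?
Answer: -2*sqrt(17)/33 ≈ -0.24989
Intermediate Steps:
u(x) = 1/(3*x) (u(x) = 1/((x + x) + x) = 1/(2*x + x) = 1/(3*x))
sqrt(137 - 69)*u(-11) = sqrt(137 - 69)*((1/3)/(-11)) = sqrt(68)*((1/3)*(-1/11)) = (2*sqrt(17))*(-1/33) = -2*sqrt(17)/33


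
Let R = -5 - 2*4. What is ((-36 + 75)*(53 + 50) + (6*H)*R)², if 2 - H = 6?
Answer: 18740241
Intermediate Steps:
H = -4 (H = 2 - 1*6 = 2 - 6 = -4)
R = -13 (R = -5 - 8 = -13)
((-36 + 75)*(53 + 50) + (6*H)*R)² = ((-36 + 75)*(53 + 50) + (6*(-4))*(-13))² = (39*103 - 24*(-13))² = (4017 + 312)² = 4329² = 18740241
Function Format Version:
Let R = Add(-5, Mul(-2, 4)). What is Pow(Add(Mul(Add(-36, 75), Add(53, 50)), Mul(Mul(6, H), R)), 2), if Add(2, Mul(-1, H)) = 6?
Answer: 18740241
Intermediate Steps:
H = -4 (H = Add(2, Mul(-1, 6)) = Add(2, -6) = -4)
R = -13 (R = Add(-5, -8) = -13)
Pow(Add(Mul(Add(-36, 75), Add(53, 50)), Mul(Mul(6, H), R)), 2) = Pow(Add(Mul(Add(-36, 75), Add(53, 50)), Mul(Mul(6, -4), -13)), 2) = Pow(Add(Mul(39, 103), Mul(-24, -13)), 2) = Pow(Add(4017, 312), 2) = Pow(4329, 2) = 18740241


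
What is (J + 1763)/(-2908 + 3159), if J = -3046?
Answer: -1283/251 ≈ -5.1116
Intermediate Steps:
(J + 1763)/(-2908 + 3159) = (-3046 + 1763)/(-2908 + 3159) = -1283/251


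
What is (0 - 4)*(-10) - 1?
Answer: 39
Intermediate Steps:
(0 - 4)*(-10) - 1 = -4*(-10) - 1 = 40 - 1 = 39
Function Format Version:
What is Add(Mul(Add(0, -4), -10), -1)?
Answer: 39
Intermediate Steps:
Add(Mul(Add(0, -4), -10), -1) = Add(Mul(-4, -10), -1) = Add(40, -1) = 39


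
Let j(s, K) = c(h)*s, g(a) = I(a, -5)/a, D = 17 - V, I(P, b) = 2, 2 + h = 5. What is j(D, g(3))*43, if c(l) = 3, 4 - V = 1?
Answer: 1806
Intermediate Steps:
h = 3 (h = -2 + 5 = 3)
V = 3 (V = 4 - 1*1 = 4 - 1 = 3)
D = 14 (D = 17 - 1*3 = 17 - 3 = 14)
g(a) = 2/a
j(s, K) = 3*s
j(D, g(3))*43 = (3*14)*43 = 42*43 = 1806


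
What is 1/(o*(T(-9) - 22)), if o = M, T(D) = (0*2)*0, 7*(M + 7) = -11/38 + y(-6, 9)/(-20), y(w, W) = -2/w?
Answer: 3990/618299 ≈ 0.0064532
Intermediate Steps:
M = -56209/7980 (M = -7 + (-11/38 - 2/(-6)/(-20))/7 = -7 + (-11*1/38 - 2*(-⅙)*(-1/20))/7 = -7 + (-11/38 + (⅓)*(-1/20))/7 = -7 + (-11/38 - 1/60)/7 = -7 + (⅐)*(-349/1140) = -7 - 349/7980 = -56209/7980 ≈ -7.0437)
T(D) = 0 (T(D) = 0*0 = 0)
o = -56209/7980 ≈ -7.0437
1/(o*(T(-9) - 22)) = 1/(-56209*(0 - 22)/7980) = 1/(-56209/7980*(-22)) = 1/(618299/3990) = 3990/618299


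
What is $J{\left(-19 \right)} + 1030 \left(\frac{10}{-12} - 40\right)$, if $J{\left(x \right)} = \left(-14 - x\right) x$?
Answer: $- \frac{126460}{3} \approx -42153.0$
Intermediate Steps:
$J{\left(x \right)} = x \left(-14 - x\right)$
$J{\left(-19 \right)} + 1030 \left(\frac{10}{-12} - 40\right) = \left(-1\right) \left(-19\right) \left(14 - 19\right) + 1030 \left(\frac{10}{-12} - 40\right) = \left(-1\right) \left(-19\right) \left(-5\right) + 1030 \left(10 \left(- \frac{1}{12}\right) - 40\right) = -95 + 1030 \left(- \frac{5}{6} - 40\right) = -95 + 1030 \left(- \frac{245}{6}\right) = -95 - \frac{126175}{3} = - \frac{126460}{3}$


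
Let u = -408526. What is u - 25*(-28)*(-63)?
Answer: -452626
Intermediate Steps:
u - 25*(-28)*(-63) = -408526 - 25*(-28)*(-63) = -408526 - (-700)*(-63) = -408526 - 1*44100 = -408526 - 44100 = -452626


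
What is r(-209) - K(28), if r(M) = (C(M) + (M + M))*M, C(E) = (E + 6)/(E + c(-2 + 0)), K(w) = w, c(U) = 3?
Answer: 17948377/206 ≈ 87128.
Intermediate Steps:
C(E) = (6 + E)/(3 + E) (C(E) = (E + 6)/(E + 3) = (6 + E)/(3 + E))
r(M) = M*(2*M + (6 + M)/(3 + M)) (r(M) = ((6 + M)/(3 + M) + (M + M))*M = ((6 + M)/(3 + M) + 2*M)*M = (2*M + (6 + M)/(3 + M))*M = M*(2*M + (6 + M)/(3 + M)))
r(-209) - K(28) = -209*(6 - 209 + 2*(-209)*(3 - 209))/(3 - 209) - 1*28 = -209*(6 - 209 + 2*(-209)*(-206))/(-206) - 28 = -209*(-1/206)*(6 - 209 + 86108) - 28 = -209*(-1/206)*85905 - 28 = 17954145/206 - 28 = 17948377/206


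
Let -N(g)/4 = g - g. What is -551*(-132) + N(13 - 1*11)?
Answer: 72732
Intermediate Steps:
N(g) = 0 (N(g) = -4*(g - g) = -4*0 = 0)
-551*(-132) + N(13 - 1*11) = -551*(-132) + 0 = 72732 + 0 = 72732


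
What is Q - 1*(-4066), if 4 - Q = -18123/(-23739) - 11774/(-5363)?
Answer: 172594729785/42437419 ≈ 4067.0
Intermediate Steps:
Q = 44184131/42437419 (Q = 4 - (-18123/(-23739) - 11774/(-5363)) = 4 - (-18123*(-1/23739) - 11774*(-1/5363)) = 4 - (6041/7913 + 11774/5363) = 4 - 1*125565545/42437419 = 4 - 125565545/42437419 = 44184131/42437419 ≈ 1.0412)
Q - 1*(-4066) = 44184131/42437419 - 1*(-4066) = 44184131/42437419 + 4066 = 172594729785/42437419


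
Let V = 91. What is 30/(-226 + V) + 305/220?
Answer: 461/396 ≈ 1.1641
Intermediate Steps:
30/(-226 + V) + 305/220 = 30/(-226 + 91) + 305/220 = 30/(-135) + 305*(1/220) = 30*(-1/135) + 61/44 = -2/9 + 61/44 = 461/396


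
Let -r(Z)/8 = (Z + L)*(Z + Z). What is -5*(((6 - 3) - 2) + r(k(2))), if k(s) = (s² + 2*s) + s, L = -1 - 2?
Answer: 5595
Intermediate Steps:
L = -3
k(s) = s² + 3*s
r(Z) = -16*Z*(-3 + Z) (r(Z) = -8*(Z - 3)*(Z + Z) = -8*(-3 + Z)*2*Z = -16*Z*(-3 + Z))
-5*(((6 - 3) - 2) + r(k(2))) = -5*(((6 - 3) - 2) + 16*(2*(3 + 2))*(3 - 2*(3 + 2))) = -5*((3 - 2) + 16*(2*5)*(3 - 2*5)) = -5*(1 + 16*10*(3 - 1*10)) = -5*(1 + 16*10*(3 - 10)) = -5*(1 + 16*10*(-7)) = -5*(1 - 1120) = -5*(-1119) = 5595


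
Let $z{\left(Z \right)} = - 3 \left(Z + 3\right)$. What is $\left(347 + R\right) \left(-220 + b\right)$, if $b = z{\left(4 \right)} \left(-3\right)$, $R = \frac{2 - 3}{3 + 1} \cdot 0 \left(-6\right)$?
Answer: $-54479$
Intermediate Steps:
$z{\left(Z \right)} = -9 - 3 Z$ ($z{\left(Z \right)} = - 3 \left(3 + Z\right) = -9 - 3 Z$)
$R = 0$ ($R = - \frac{1}{4} \cdot 0 \left(-6\right) = \left(-1\right) \frac{1}{4} \cdot 0 \left(-6\right) = \left(- \frac{1}{4}\right) 0 \left(-6\right) = 0 \left(-6\right) = 0$)
$b = 63$ ($b = \left(-9 - 12\right) \left(-3\right) = \left(-21\right) \left(-3\right) = 63$)
$\left(347 + R\right) \left(-220 + b\right) = \left(347 + 0\right) \left(-220 + 63\right) = 347 \left(-157\right) = -54479$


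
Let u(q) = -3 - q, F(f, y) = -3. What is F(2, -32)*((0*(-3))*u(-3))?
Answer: 0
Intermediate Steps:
F(2, -32)*((0*(-3))*u(-3)) = -3*0*(-3)*(-3 - 1*(-3)) = -0*(-3 + 3) = -0*0 = -3*0 = 0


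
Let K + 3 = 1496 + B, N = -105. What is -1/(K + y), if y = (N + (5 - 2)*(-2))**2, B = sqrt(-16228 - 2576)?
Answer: I/(2*(sqrt(4701) - 6907*I)) ≈ -7.2383e-5 + 7.1853e-7*I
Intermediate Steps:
B = 2*I*sqrt(4701) (B = sqrt(-18804) = 2*I*sqrt(4701) ≈ 137.13*I)
y = 12321 (y = (-105 + (5 - 2)*(-2))**2 = (-105 + 3*(-2))**2 = (-105 - 6)**2 = (-111)**2 = 12321)
K = 1493 + 2*I*sqrt(4701) (K = -3 + (1496 + 2*I*sqrt(4701)) = 1493 + 2*I*sqrt(4701) ≈ 1493.0 + 137.13*I)
-1/(K + y) = -1/((1493 + 2*I*sqrt(4701)) + 12321) = -1/(13814 + 2*I*sqrt(4701))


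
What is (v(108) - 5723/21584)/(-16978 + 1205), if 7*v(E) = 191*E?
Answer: -445194691/2383111024 ≈ -0.18681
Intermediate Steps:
v(E) = 191*E/7 (v(E) = (191*E)/7 = 191*E/7)
(v(108) - 5723/21584)/(-16978 + 1205) = ((191/7)*108 - 5723/21584)/(-16978 + 1205) = (20628/7 - 5723*1/21584)/(-15773) = (20628/7 - 5723/21584)*(-1/15773) = (445194691/151088)*(-1/15773) = -445194691/2383111024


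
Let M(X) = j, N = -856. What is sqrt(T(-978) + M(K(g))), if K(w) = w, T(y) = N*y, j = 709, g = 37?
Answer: sqrt(837877) ≈ 915.36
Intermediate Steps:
T(y) = -856*y
M(X) = 709
sqrt(T(-978) + M(K(g))) = sqrt(-856*(-978) + 709) = sqrt(837168 + 709) = sqrt(837877)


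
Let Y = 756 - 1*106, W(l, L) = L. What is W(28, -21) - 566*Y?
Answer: -367921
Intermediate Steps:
Y = 650 (Y = 756 - 106 = 650)
W(28, -21) - 566*Y = -21 - 566*650 = -21 - 367900 = -367921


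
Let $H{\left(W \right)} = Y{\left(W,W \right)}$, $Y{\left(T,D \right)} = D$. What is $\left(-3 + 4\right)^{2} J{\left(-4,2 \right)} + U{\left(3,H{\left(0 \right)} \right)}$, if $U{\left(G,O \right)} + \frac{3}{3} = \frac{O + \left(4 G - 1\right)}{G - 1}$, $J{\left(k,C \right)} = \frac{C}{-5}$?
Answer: $\frac{41}{10} \approx 4.1$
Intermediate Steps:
$J{\left(k,C \right)} = - \frac{C}{5}$ ($J{\left(k,C \right)} = C \left(- \frac{1}{5}\right) = - \frac{C}{5}$)
$H{\left(W \right)} = W$
$U{\left(G,O \right)} = -1 + \frac{-1 + O + 4 G}{-1 + G}$ ($U{\left(G,O \right)} = -1 + \frac{O + \left(4 G - 1\right)}{G - 1} = -1 + \frac{O + \left(-1 + 4 G\right)}{-1 + G} = -1 + \frac{-1 + O + 4 G}{-1 + G}$)
$\left(-3 + 4\right)^{2} J{\left(-4,2 \right)} + U{\left(3,H{\left(0 \right)} \right)} = \left(-3 + 4\right)^{2} \left(\left(- \frac{1}{5}\right) 2\right) + \frac{0 + 3 \cdot 3}{-1 + 3} = 1^{2} \left(- \frac{2}{5}\right) + \frac{0 + 9}{2} = 1 \left(- \frac{2}{5}\right) + \frac{1}{2} \cdot 9 = - \frac{2}{5} + \frac{9}{2} = \frac{41}{10}$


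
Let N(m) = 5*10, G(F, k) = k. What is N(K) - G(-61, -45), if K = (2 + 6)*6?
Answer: 95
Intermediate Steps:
K = 48 (K = 8*6 = 48)
N(m) = 50
N(K) - G(-61, -45) = 50 - 1*(-45) = 50 + 45 = 95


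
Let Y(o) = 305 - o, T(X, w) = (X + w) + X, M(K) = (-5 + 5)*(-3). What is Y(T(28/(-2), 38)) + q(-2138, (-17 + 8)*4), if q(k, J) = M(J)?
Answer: 295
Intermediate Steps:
M(K) = 0 (M(K) = 0*(-3) = 0)
T(X, w) = w + 2*X
q(k, J) = 0
Y(T(28/(-2), 38)) + q(-2138, (-17 + 8)*4) = (305 - (38 + 2*(28/(-2)))) + 0 = (305 - (38 + 2*(28*(-½)))) + 0 = (305 - (38 + 2*(-14))) + 0 = (305 - (38 - 28)) + 0 = (305 - 1*10) + 0 = (305 - 10) + 0 = 295 + 0 = 295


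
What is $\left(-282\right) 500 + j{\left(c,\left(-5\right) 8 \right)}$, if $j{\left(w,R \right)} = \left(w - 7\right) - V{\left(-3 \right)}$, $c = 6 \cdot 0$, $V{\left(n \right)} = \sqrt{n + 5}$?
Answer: $-141007 - \sqrt{2} \approx -1.4101 \cdot 10^{5}$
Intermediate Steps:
$V{\left(n \right)} = \sqrt{5 + n}$
$c = 0$
$j{\left(w,R \right)} = -7 + w - \sqrt{2}$ ($j{\left(w,R \right)} = \left(w - 7\right) - \sqrt{5 - 3} = \left(-7 + w\right) - \sqrt{2} = -7 + w - \sqrt{2}$)
$\left(-282\right) 500 + j{\left(c,\left(-5\right) 8 \right)} = \left(-282\right) 500 - \left(7 + \sqrt{2}\right) = -141000 - \left(7 + \sqrt{2}\right) = -141007 - \sqrt{2}$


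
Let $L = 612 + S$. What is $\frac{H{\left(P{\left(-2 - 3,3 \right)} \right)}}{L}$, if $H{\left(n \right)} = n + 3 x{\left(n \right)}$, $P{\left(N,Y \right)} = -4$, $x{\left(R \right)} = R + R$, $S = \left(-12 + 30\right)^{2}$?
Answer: $- \frac{7}{234} \approx -0.029915$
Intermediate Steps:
$S = 324$ ($S = 18^{2} = 324$)
$x{\left(R \right)} = 2 R$
$H{\left(n \right)} = 7 n$ ($H{\left(n \right)} = n + 3 \cdot 2 n = n + 6 n = 7 n$)
$L = 936$ ($L = 612 + 324 = 936$)
$\frac{H{\left(P{\left(-2 - 3,3 \right)} \right)}}{L} = \frac{7 \left(-4\right)}{936} = \left(-28\right) \frac{1}{936} = - \frac{7}{234}$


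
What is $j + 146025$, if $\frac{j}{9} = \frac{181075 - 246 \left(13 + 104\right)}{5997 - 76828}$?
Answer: $\frac{10341726138}{70831} \approx 1.4601 \cdot 10^{5}$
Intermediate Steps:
$j = - \frac{1370637}{70831}$ ($j = 9 \frac{181075 - 246 \left(13 + 104\right)}{5997 - 76828} = 9 \frac{181075 - 28782}{-70831} = 9 \left(181075 - 28782\right) \left(- \frac{1}{70831}\right) = 9 \cdot 152293 \left(- \frac{1}{70831}\right) = 9 \left(- \frac{152293}{70831}\right) = - \frac{1370637}{70831} \approx -19.351$)
$j + 146025 = - \frac{1370637}{70831} + 146025 = \frac{10341726138}{70831}$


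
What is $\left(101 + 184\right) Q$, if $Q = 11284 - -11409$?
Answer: $6467505$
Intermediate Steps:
$Q = 22693$ ($Q = 11284 + 11409 = 22693$)
$\left(101 + 184\right) Q = \left(101 + 184\right) 22693 = 285 \cdot 22693 = 6467505$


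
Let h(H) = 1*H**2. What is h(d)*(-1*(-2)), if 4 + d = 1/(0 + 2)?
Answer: 49/2 ≈ 24.500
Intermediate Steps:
d = -7/2 (d = -4 + 1/(0 + 2) = -4 + 1/2 = -7/2 ≈ -3.5000)
h(H) = H**2
h(d)*(-1*(-2)) = (-7/2)**2*(-1*(-2)) = (49/4)*2 = 49/2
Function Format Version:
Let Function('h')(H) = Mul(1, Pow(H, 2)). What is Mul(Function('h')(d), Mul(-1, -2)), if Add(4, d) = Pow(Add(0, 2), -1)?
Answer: Rational(49, 2) ≈ 24.500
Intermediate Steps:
d = Rational(-7, 2) (d = Add(-4, Pow(Add(0, 2), -1)) = Add(-4, Pow(2, -1)) = Add(-4, Rational(1, 2)) = Rational(-7, 2) ≈ -3.5000)
Function('h')(H) = Pow(H, 2)
Mul(Function('h')(d), Mul(-1, -2)) = Mul(Pow(Rational(-7, 2), 2), Mul(-1, -2)) = Mul(Rational(49, 4), 2) = Rational(49, 2)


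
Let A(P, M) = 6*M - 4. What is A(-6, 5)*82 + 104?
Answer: 2236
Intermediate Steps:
A(P, M) = -4 + 6*M
A(-6, 5)*82 + 104 = (-4 + 6*5)*82 + 104 = (-4 + 30)*82 + 104 = 26*82 + 104 = 2132 + 104 = 2236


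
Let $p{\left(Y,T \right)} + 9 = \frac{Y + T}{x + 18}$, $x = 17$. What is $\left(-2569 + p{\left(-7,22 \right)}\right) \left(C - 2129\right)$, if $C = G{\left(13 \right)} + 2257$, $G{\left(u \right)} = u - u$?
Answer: $- \frac{2309504}{7} \approx -3.2993 \cdot 10^{5}$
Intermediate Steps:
$p{\left(Y,T \right)} = -9 + \frac{T}{35} + \frac{Y}{35}$ ($p{\left(Y,T \right)} = -9 + \frac{Y + T}{17 + 18} = -9 + \frac{T + Y}{35} = -9 + \left(T + Y\right) \frac{1}{35} = -9 + \left(\frac{T}{35} + \frac{Y}{35}\right) = -9 + \frac{T}{35} + \frac{Y}{35}$)
$G{\left(u \right)} = 0$
$C = 2257$ ($C = 0 + 2257 = 2257$)
$\left(-2569 + p{\left(-7,22 \right)}\right) \left(C - 2129\right) = \left(-2569 + \left(-9 + \frac{1}{35} \cdot 22 + \frac{1}{35} \left(-7\right)\right)\right) \left(2257 - 2129\right) = \left(-2569 - \frac{60}{7}\right) 128 = \left(- \frac{18043}{7}\right) 128 = - \frac{2309504}{7}$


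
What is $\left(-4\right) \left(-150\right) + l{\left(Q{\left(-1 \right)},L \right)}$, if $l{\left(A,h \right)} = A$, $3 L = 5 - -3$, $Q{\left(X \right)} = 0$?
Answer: $600$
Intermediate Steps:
$L = \frac{8}{3}$ ($L = \frac{5 - -3}{3} = \frac{5 + 3}{3} = \frac{1}{3} \cdot 8 = \frac{8}{3} \approx 2.6667$)
$\left(-4\right) \left(-150\right) + l{\left(Q{\left(-1 \right)},L \right)} = \left(-4\right) \left(-150\right) + 0 = 600 + 0 = 600$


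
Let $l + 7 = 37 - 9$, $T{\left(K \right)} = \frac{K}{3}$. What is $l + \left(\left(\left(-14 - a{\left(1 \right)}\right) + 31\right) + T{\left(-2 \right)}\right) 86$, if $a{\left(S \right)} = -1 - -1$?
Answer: $\frac{4277}{3} \approx 1425.7$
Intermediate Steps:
$a{\left(S \right)} = 0$ ($a{\left(S \right)} = -1 + 1 = 0$)
$T{\left(K \right)} = \frac{K}{3}$ ($T{\left(K \right)} = K \frac{1}{3} = \frac{K}{3}$)
$l = 21$ ($l = -7 + \left(37 - 9\right) = -7 + 28 = 21$)
$l + \left(\left(\left(-14 - a{\left(1 \right)}\right) + 31\right) + T{\left(-2 \right)}\right) 86 = 21 + \left(\left(\left(-14 - 0\right) + 31\right) + \frac{1}{3} \left(-2\right)\right) 86 = 21 + \left(\left(\left(-14 + 0\right) + 31\right) - \frac{2}{3}\right) 86 = 21 + \left(\left(-14 + 31\right) - \frac{2}{3}\right) 86 = 21 + \left(17 - \frac{2}{3}\right) 86 = 21 + \frac{49}{3} \cdot 86 = 21 + \frac{4214}{3} = \frac{4277}{3}$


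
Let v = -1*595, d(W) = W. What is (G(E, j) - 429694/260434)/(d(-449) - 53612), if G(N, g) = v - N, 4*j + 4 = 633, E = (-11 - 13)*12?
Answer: 5741638/1005665891 ≈ 0.0057093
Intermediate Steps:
E = -288 (E = -24*12 = -288)
j = 629/4 (j = -1 + (¼)*633 = -1 + 633/4 = 629/4 ≈ 157.25)
v = -595
G(N, g) = -595 - N
(G(E, j) - 429694/260434)/(d(-449) - 53612) = ((-595 - 1*(-288)) - 429694/260434)/(-449 - 53612) = ((-595 + 288) - 429694*1/260434)/(-54061) = (-307 - 214847/130217)*(-1/54061) = -40191466/130217*(-1/54061) = 5741638/1005665891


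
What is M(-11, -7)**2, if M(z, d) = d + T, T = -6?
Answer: 169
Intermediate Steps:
M(z, d) = -6 + d (M(z, d) = d - 6 = -6 + d)
M(-11, -7)**2 = (-6 - 7)**2 = (-13)**2 = 169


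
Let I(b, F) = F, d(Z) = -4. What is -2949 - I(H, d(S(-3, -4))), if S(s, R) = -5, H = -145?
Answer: -2945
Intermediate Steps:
-2949 - I(H, d(S(-3, -4))) = -2949 - 1*(-4) = -2949 + 4 = -2945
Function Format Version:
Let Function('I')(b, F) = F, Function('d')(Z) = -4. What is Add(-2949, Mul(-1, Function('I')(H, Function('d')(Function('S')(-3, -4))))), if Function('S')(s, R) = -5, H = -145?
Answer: -2945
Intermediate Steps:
Add(-2949, Mul(-1, Function('I')(H, Function('d')(Function('S')(-3, -4))))) = Add(-2949, Mul(-1, -4)) = Add(-2949, 4) = -2945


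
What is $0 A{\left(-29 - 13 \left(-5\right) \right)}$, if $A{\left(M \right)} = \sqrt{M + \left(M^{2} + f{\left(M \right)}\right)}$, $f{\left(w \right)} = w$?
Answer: $0$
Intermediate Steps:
$A{\left(M \right)} = \sqrt{M^{2} + 2 M}$ ($A{\left(M \right)} = \sqrt{M + \left(M^{2} + M\right)} = \sqrt{M + \left(M + M^{2}\right)} = \sqrt{M^{2} + 2 M}$)
$0 A{\left(-29 - 13 \left(-5\right) \right)} = 0 \sqrt{\left(-29 - 13 \left(-5\right)\right) \left(2 - \left(29 + 13 \left(-5\right)\right)\right)} = 0 \sqrt{\left(-29 - -65\right) \left(2 - -36\right)} = 0 \sqrt{\left(-29 + 65\right) \left(2 + \left(-29 + 65\right)\right)} = 0 \sqrt{36 \left(2 + 36\right)} = 0 \sqrt{36 \cdot 38} = 0 \sqrt{1368} = 0 \cdot 6 \sqrt{38} = 0$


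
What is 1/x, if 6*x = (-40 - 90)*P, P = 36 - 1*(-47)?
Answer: -3/5395 ≈ -0.00055607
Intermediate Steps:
P = 83 (P = 36 + 47 = 83)
x = -5395/3 (x = ((-40 - 90)*83)/6 = (-130*83)/6 = (1/6)*(-10790) = -5395/3 ≈ -1798.3)
1/x = 1/(-5395/3) = -3/5395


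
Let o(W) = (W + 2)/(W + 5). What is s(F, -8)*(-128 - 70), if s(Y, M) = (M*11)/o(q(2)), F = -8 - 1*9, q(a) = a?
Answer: 30492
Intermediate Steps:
o(W) = (2 + W)/(5 + W)
F = -17 (F = -8 - 9 = -17)
s(Y, M) = 77*M/4 (s(Y, M) = (M*11)/(((2 + 2)/(5 + 2))) = (11*M)/((4/7)) = (11*M)/(((⅐)*4)) = (11*M)/(4/7) = (11*M)*(7/4) = 77*M/4)
s(F, -8)*(-128 - 70) = ((77/4)*(-8))*(-128 - 70) = -154*(-198) = 30492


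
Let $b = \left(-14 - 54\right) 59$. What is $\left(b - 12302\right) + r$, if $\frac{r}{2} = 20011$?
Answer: $23708$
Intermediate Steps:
$r = 40022$ ($r = 2 \cdot 20011 = 40022$)
$b = -4012$ ($b = \left(-68\right) 59 = -4012$)
$\left(b - 12302\right) + r = \left(-4012 - 12302\right) + 40022 = -16314 + 40022 = 23708$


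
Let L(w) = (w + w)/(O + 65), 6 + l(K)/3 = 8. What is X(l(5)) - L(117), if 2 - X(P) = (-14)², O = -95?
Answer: -931/5 ≈ -186.20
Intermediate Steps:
l(K) = 6 (l(K) = -18 + 3*8 = -18 + 24 = 6)
L(w) = -w/15 (L(w) = (w + w)/(-95 + 65) = (2*w)/(-30) = (2*w)*(-1/30) = -w/15)
X(P) = -194 (X(P) = 2 - 1*(-14)² = 2 - 1*196 = 2 - 196 = -194)
X(l(5)) - L(117) = -194 - (-1)*117/15 = -194 - 1*(-39/5) = -194 + 39/5 = -931/5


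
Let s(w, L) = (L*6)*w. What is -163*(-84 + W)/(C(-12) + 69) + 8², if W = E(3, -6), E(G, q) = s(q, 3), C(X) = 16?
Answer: 36736/85 ≈ 432.19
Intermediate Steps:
s(w, L) = 6*L*w (s(w, L) = (6*L)*w = 6*L*w)
E(G, q) = 18*q (E(G, q) = 6*3*q = 18*q)
W = -108 (W = 18*(-6) = -108)
-163*(-84 + W)/(C(-12) + 69) + 8² = -163*(-84 - 108)/(16 + 69) + 8² = -(-31296)/85 + 64 = -163*(-192/85) + 64 = 31296/85 + 64 = 36736/85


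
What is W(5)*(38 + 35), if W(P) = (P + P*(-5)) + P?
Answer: -1095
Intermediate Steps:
W(P) = -3*P (W(P) = (P - 5*P) + P = -4*P + P = -3*P)
W(5)*(38 + 35) = (-3*5)*(38 + 35) = -15*73 = -1095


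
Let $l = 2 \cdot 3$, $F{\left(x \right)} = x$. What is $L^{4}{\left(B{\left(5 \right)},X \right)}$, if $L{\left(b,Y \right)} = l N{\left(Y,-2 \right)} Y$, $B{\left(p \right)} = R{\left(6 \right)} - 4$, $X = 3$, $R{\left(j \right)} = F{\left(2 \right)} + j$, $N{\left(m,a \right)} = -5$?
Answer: $65610000$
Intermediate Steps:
$l = 6$
$R{\left(j \right)} = 2 + j$
$B{\left(p \right)} = 4$ ($B{\left(p \right)} = \left(2 + 6\right) - 4 = 8 - 4 = 4$)
$L{\left(b,Y \right)} = - 30 Y$ ($L{\left(b,Y \right)} = 6 \left(-5\right) Y = - 30 Y$)
$L^{4}{\left(B{\left(5 \right)},X \right)} = \left(\left(-30\right) 3\right)^{4} = \left(-90\right)^{4} = 65610000$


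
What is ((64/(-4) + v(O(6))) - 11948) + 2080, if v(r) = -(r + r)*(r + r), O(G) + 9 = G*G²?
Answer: -181280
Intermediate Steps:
O(G) = -9 + G³ (O(G) = -9 + G*G² = -9 + G³)
v(r) = -4*r² (v(r) = -2*r*2*r = -4*r²)
((64/(-4) + v(O(6))) - 11948) + 2080 = ((64/(-4) - 4*(-9 + 6³)²) - 11948) + 2080 = ((64*(-¼) - 4*(-9 + 216)²) - 11948) + 2080 = ((-16 - 4*207²) - 11948) + 2080 = ((-16 - 4*42849) - 11948) + 2080 = ((-16 - 171396) - 11948) + 2080 = (-171412 - 11948) + 2080 = -183360 + 2080 = -181280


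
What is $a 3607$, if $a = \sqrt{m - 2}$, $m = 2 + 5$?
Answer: $3607 \sqrt{5} \approx 8065.5$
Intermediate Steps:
$m = 7$
$a = \sqrt{5}$ ($a = \sqrt{7 - 2} = \sqrt{5} \approx 2.2361$)
$a 3607 = \sqrt{5} \cdot 3607 = 3607 \sqrt{5}$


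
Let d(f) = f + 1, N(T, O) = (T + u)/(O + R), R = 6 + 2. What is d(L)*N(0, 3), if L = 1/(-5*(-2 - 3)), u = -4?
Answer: -104/275 ≈ -0.37818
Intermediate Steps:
R = 8
L = 1/25 (L = 1/(-5*(-5)) = 1/25 ≈ 0.040000)
N(T, O) = (-4 + T)/(8 + O) (N(T, O) = (T - 4)/(O + 8) = (-4 + T)/(8 + O))
d(f) = 1 + f
d(L)*N(0, 3) = (1 + 1/25)*((-4 + 0)/(8 + 3)) = 26*(-4/11)/25 = 26*((1/11)*(-4))/25 = (26/25)*(-4/11) = -104/275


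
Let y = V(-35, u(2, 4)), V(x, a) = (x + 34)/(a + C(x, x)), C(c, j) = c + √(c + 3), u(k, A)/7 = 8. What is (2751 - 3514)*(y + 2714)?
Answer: 763*(-10856*√2 + 56993*I)/(-21*I + 4*√2) ≈ -2.0707e+6 - 9.125*I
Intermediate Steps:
u(k, A) = 56 (u(k, A) = 7*8 = 56)
C(c, j) = c + √(3 + c)
V(x, a) = (34 + x)/(a + x + √(3 + x)) (V(x, a) = (x + 34)/(a + (x + √(3 + x))) = (34 + x)/(a + x + √(3 + x)))
y = -1/(21 + 4*I*√2) (y = (34 - 35)/(56 - 35 + √(3 - 35)) = -1/(56 - 35 + √(-32)) = -1/(56 - 35 + 4*I*√2) = -1/(21 + 4*I*√2) ≈ -0.044397 + 0.01196*I)
(2751 - 3514)*(y + 2714) = (2751 - 3514)*(I/(-21*I + 4*√2) + 2714) = -763*(2714 + I/(-21*I + 4*√2)) = -2070782 - 763*I/(-21*I + 4*√2)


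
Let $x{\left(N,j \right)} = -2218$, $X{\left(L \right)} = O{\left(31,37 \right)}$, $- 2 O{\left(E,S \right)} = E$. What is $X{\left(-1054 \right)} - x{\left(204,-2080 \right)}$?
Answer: $\frac{4405}{2} \approx 2202.5$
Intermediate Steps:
$O{\left(E,S \right)} = - \frac{E}{2}$
$X{\left(L \right)} = - \frac{31}{2}$ ($X{\left(L \right)} = \left(- \frac{1}{2}\right) 31 = - \frac{31}{2}$)
$X{\left(-1054 \right)} - x{\left(204,-2080 \right)} = - \frac{31}{2} - -2218 = - \frac{31}{2} + 2218 = \frac{4405}{2}$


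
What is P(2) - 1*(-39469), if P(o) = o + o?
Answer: 39473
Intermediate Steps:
P(o) = 2*o
P(2) - 1*(-39469) = 2*2 - 1*(-39469) = 4 + 39469 = 39473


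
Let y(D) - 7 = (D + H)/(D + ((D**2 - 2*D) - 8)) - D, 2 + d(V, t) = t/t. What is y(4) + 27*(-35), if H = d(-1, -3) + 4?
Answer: -3761/4 ≈ -940.25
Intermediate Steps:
d(V, t) = -1 (d(V, t) = -2 + t/t = -2 + 1 = -1)
H = 3 (H = -1 + 4 = 3)
y(D) = 7 - D + (3 + D)/(-8 + D**2 - D) (y(D) = 7 + ((D + 3)/(D + ((D**2 - 2*D) - 8)) - D) = 7 + ((3 + D)/(D + (-8 + D**2 - 2*D)) - D) = 7 + ((3 + D)/(-8 + D**2 - D) - D) = 7 + (-D + (3 + D)/(-8 + D**2 - D)) = 7 - D + (3 + D)/(-8 + D**2 - D))
y(4) + 27*(-35) = (53 + 4**3 - 8*4**2 - 2*4)/(8 + 4 - 1*4**2) + 27*(-35) = (53 + 64 - 8*16 - 8)/(8 + 4 - 1*16) - 945 = (53 + 64 - 128 - 8)/(8 + 4 - 16) - 945 = -19/(-4) - 945 = -1/4*(-19) - 945 = 19/4 - 945 = -3761/4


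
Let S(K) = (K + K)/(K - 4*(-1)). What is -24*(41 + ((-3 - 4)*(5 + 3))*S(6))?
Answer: 3144/5 ≈ 628.80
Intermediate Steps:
S(K) = 2*K/(4 + K) (S(K) = (2*K)/(K + 4) = (2*K)/(4 + K) = 2*K/(4 + K))
-24*(41 + ((-3 - 4)*(5 + 3))*S(6)) = -24*(41 + ((-3 - 4)*(5 + 3))*(2*6/(4 + 6))) = -24*(41 + (-7*8)*(2*6/10)) = -24*(41 - 112*6/10) = -24*(41 - 56*6/5) = -24*(41 - 336/5) = -24*(-131/5) = 3144/5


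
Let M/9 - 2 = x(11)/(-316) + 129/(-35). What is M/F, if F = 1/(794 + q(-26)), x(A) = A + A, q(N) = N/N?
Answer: -13890717/1106 ≈ -12559.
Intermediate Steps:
q(N) = 1
x(A) = 2*A
M = -87363/5530 (M = 18 + 9*((2*11)/(-316) + 129/(-35)) = 18 + 9*(22*(-1/316) + 129*(-1/35)) = 18 + 9*(-11/158 - 129/35) = 18 + 9*(-20767/5530) = 18 - 186903/5530 = -87363/5530 ≈ -15.798)
F = 1/795 (F = 1/(794 + 1) = 1/795 ≈ 0.0012579)
M/F = -87363/(5530*1/795) = -87363/5530*795 = -13890717/1106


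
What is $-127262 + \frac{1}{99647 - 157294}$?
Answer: $- \frac{7336272515}{57647} \approx -1.2726 \cdot 10^{5}$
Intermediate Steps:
$-127262 + \frac{1}{99647 - 157294} = -127262 + \frac{1}{-57647} = -127262 - \frac{1}{57647} = - \frac{7336272515}{57647}$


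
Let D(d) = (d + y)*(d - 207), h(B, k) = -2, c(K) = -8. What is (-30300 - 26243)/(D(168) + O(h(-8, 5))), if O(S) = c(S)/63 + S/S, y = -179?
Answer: -3562209/27082 ≈ -131.53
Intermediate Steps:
O(S) = 55/63 (O(S) = -8/63 + S/S = -8*1/63 + 1 = -8/63 + 1 = 55/63)
D(d) = (-207 + d)*(-179 + d) (D(d) = (d - 179)*(d - 207) = (-179 + d)*(-207 + d) = (-207 + d)*(-179 + d))
(-30300 - 26243)/(D(168) + O(h(-8, 5))) = (-30300 - 26243)/((37053 + 168**2 - 386*168) + 55/63) = -56543/((37053 + 28224 - 64848) + 55/63) = -56543/(429 + 55/63) = -56543/27082/63 = -56543*63/27082 = -3562209/27082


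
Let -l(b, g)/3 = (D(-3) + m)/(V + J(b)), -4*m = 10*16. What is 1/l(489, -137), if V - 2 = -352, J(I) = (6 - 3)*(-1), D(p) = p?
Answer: -353/129 ≈ -2.7364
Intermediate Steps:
J(I) = -3 (J(I) = 3*(-1) = -3)
V = -350 (V = 2 - 352 = -350)
m = -40 (m = -5*16/2 = -¼*160 = -40)
l(b, g) = -129/353 (l(b, g) = -3*(-3 - 40)/(-350 - 3) = -(-129)/(-353) = -(-129)*(-1)/353 = -3*43/353 = -129/353)
1/l(489, -137) = 1/(-129/353) = -353/129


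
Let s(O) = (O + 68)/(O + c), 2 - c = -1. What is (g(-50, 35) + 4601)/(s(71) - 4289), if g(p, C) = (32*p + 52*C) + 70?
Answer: -361934/317247 ≈ -1.1409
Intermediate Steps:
c = 3 (c = 2 - 1*(-1) = 2 + 1 = 3)
s(O) = (68 + O)/(3 + O) (s(O) = (O + 68)/(O + 3) = (68 + O)/(3 + O))
g(p, C) = 70 + 32*p + 52*C
(g(-50, 35) + 4601)/(s(71) - 4289) = ((70 + 32*(-50) + 52*35) + 4601)/((68 + 71)/(3 + 71) - 4289) = ((70 - 1600 + 1820) + 4601)/(139/74 - 4289) = (290 + 4601)/((1/74)*139 - 4289) = 4891/(139/74 - 4289) = 4891/(-317247/74) = 4891*(-74/317247) = -361934/317247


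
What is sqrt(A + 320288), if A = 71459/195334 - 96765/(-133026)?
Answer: sqrt(1501787238600657155388071)/2165375057 ≈ 565.94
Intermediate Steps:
A = 2367283287/2165375057 (A = 71459*(1/195334) - 96765*(-1/133026) = 71459/195334 + 32255/44342 = 2367283287/2165375057 ≈ 1.0932)
sqrt(A + 320288) = sqrt(2367283287/2165375057 + 320288) = sqrt(693546013539703/2165375057) = sqrt(1501787238600657155388071)/2165375057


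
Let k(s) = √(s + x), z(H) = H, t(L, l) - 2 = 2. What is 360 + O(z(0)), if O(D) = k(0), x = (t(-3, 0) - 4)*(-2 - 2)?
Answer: 360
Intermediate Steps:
t(L, l) = 4 (t(L, l) = 2 + 2 = 4)
x = 0 (x = (4 - 4)*(-2 - 2) = 0*(-4) = 0)
k(s) = √s (k(s) = √(s + 0) = √s)
O(D) = 0 (O(D) = √0 = 0)
360 + O(z(0)) = 360 + 0 = 360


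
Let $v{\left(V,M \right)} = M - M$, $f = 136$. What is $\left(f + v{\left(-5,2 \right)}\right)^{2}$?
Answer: $18496$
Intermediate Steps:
$v{\left(V,M \right)} = 0$
$\left(f + v{\left(-5,2 \right)}\right)^{2} = \left(136 + 0\right)^{2} = 136^{2} = 18496$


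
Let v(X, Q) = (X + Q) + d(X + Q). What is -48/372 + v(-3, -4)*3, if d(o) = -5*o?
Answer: 2600/31 ≈ 83.871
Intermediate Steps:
v(X, Q) = -4*Q - 4*X (v(X, Q) = (X + Q) - 5*(X + Q) = (Q + X) - 5*(Q + X) = (Q + X) + (-5*Q - 5*X) = -4*Q - 4*X)
-48/372 + v(-3, -4)*3 = -48/372 + (-4*(-4) - 4*(-3))*3 = -48*1/372 + (16 + 12)*3 = -4/31 + 28*3 = -4/31 + 84 = 2600/31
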